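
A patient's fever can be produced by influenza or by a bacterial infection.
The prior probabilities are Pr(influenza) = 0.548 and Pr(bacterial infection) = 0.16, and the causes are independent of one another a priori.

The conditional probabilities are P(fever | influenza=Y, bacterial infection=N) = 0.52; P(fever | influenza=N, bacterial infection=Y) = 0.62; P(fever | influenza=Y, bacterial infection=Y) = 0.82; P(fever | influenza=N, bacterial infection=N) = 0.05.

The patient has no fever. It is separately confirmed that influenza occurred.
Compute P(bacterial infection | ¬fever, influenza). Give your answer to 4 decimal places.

P(bacterial infection | ¬fever, influenza) ≈ 0.0667

By total probability over both values of bacterial infection:
  P(¬fever | influenza) = 0.48*0.84 + 0.18*0.16
        = 0.403200 + 0.028800 = 0.432000
Keeping only the bacterial infection-present terms gives 0.028800, so
  P(bacterial infection | ¬fever, influenza) = 0.028800 / 0.432000 ≈ 0.0667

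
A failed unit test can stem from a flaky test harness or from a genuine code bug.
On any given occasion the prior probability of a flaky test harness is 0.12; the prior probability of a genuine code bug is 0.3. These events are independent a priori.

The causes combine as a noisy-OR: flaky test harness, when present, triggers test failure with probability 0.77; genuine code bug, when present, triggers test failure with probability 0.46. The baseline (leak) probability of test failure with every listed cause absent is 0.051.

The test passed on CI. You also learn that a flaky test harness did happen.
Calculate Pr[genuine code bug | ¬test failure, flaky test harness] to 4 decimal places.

Pr[genuine code bug | ¬test failure, flaky test harness] ≈ 0.1879

Under noisy-OR, P(test failure | causes) = 1 − (1−0.051)·∏(1−qᵢ) over the active causes.
Numerator (weight on configurations with genuine code bug): 0.117866·0.3 = 0.035360
Denominator P(¬test failure | flaky test harness): 0.21827·0.7 + 0.117866·0.3 = 0.188149
Posterior = 0.035360 / 0.188149 ≈ 0.1879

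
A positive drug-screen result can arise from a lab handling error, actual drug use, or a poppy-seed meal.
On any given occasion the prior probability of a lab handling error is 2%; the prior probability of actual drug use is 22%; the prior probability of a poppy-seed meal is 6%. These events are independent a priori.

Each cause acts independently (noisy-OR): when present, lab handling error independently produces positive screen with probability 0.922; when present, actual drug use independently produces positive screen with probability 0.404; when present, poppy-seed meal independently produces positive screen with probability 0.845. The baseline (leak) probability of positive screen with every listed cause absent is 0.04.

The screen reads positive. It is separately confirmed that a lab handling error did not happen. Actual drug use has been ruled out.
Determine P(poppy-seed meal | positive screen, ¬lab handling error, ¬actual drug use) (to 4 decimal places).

Under noisy-OR, P(positive screen | causes) = 1 − (1−0.04)·∏(1−qᵢ) over the active causes.
Weight on poppy-seed meal=true, given the evidence: 0.8512·0.06 = 0.051072
The normalizing constant is 0.04·0.94 + 0.8512·0.06 = 0.088672
P(poppy-seed meal | positive screen, ¬lab handling error, ¬actual drug use) = 0.051072/0.088672 ≈ 0.5760

P(poppy-seed meal | positive screen, ¬lab handling error, ¬actual drug use) ≈ 0.5760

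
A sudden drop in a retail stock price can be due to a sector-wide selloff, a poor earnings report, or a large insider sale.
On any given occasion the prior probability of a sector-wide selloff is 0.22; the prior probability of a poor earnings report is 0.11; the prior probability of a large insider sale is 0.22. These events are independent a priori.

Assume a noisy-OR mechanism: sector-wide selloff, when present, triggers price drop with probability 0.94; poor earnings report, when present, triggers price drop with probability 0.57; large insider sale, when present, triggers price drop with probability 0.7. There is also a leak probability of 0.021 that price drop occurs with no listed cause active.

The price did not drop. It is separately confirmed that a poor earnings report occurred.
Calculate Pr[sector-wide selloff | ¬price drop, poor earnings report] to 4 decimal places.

Pr[sector-wide selloff | ¬price drop, poor earnings report] ≈ 0.0166

Under noisy-OR, P(price drop | causes) = 1 − (1−0.021)·∏(1−qᵢ) over the active causes.
P(¬price drop | poor earnings report) = 0.42097*0.78*0.78 + 0.126291*0.78*0.22 + 0.025258*0.22*0.78 + 0.007577*0.22*0.22 = 0.256118 + 0.021672 + 0.004334 + 0.000367 = 0.282491
Of this, 0.004701 comes from 0.004334 + 0.000367 (the sector-wide selloff=true cases).
So P(sector-wide selloff | ¬price drop, poor earnings report) = 0.004701/0.282491 ≈ 0.0166.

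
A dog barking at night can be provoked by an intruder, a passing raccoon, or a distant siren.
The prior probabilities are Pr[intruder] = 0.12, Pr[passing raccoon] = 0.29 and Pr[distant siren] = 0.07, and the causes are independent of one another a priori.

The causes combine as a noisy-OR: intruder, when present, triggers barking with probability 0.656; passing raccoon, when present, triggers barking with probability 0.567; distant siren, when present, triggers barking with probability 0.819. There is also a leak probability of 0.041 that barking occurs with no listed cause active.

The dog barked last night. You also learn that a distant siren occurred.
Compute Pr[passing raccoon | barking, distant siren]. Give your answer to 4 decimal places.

Under noisy-OR, P(barking | causes) = 1 − (1−0.041)·∏(1−qᵢ) over the active causes.
Numerator (weight on configurations with passing raccoon): 0.236019 + 0.033900 = 0.269919
The normalizing constant is 0.826421×0.88×0.71 + 0.92484×0.88×0.29 + 0.940289×0.12×0.71 + 0.974145×0.12×0.29 = 0.866380
P(passing raccoon | barking, distant siren) = 0.269919/0.866380 ≈ 0.3115

Pr[passing raccoon | barking, distant siren] ≈ 0.3115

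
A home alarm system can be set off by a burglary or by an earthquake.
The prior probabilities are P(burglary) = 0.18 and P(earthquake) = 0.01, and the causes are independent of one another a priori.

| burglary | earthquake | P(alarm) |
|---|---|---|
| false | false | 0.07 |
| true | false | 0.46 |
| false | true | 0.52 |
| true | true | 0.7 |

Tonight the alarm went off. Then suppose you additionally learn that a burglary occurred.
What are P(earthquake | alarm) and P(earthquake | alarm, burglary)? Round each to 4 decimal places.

P(earthquake | alarm) ≈ 0.0383; P(earthquake | alarm, burglary) ≈ 0.0151

Sum P(alarm|·) weighted by the priors over the 4 (burglary, earthquake) configurations:
  P(alarm) = 0.07*0.82*0.99 + 0.52*0.82*0.01 + 0.46*0.18*0.99 + 0.7*0.18*0.01
        = 0.056826 + 0.004264 + 0.081972 + 0.001260 = 0.144322
The terms with earthquake present sum to 0.005524, so
  P(earthquake | alarm) = 0.005524 / 0.144322 ≈ 0.0383

With the extra evidence:
Enumerate both values of earthquake and weight by the priors:
  P(alarm | burglary) = 0.46·0.99 + 0.7·0.01
        = 0.455400 + 0.007000 = 0.462400
The terms with earthquake present sum to 0.007000, so
  P(earthquake | alarm, burglary) = 0.007000 / 0.462400 ≈ 0.0151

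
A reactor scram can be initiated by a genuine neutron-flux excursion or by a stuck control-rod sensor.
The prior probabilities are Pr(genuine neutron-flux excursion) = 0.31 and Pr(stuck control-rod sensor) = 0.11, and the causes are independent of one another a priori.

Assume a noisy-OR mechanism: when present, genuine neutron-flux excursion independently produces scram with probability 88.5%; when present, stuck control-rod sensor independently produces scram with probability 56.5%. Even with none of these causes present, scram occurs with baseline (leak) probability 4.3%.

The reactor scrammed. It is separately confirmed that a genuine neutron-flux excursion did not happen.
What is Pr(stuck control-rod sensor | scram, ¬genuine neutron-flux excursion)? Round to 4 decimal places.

Under noisy-OR, P(scram | causes) = 1 − (1−0.043)·∏(1−qᵢ) over the active causes.
Enumerate both values of stuck control-rod sensor and weight by the priors:
  P(scram | ¬genuine neutron-flux excursion) = 0.043×0.89 + 0.583705×0.11
        = 0.038270 + 0.064208 = 0.102478
Configurations with stuck control-rod sensor contribute 0.064208, so
  P(stuck control-rod sensor | scram, ¬genuine neutron-flux excursion) = 0.064208 / 0.102478 ≈ 0.6266

Pr(stuck control-rod sensor | scram, ¬genuine neutron-flux excursion) ≈ 0.6266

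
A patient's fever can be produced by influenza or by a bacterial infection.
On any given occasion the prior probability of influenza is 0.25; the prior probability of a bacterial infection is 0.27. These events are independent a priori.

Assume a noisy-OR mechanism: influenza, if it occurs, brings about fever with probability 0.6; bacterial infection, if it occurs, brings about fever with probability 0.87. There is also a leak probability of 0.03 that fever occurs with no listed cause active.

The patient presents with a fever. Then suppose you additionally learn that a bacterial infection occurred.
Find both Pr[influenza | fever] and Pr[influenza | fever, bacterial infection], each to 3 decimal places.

Under noisy-OR, P(fever | causes) = 1 − (1−0.03)·∏(1−qᵢ) over the active causes.
For the numerator, keep only influenza=true terms: 0.111690 + 0.064095 = 0.175785
The normalizing constant is 0.03·0.75·0.73 + 0.8739·0.75·0.27 + 0.612·0.25·0.73 + 0.94956·0.25·0.27 = 0.369175
P(influenza | fever) = 0.175785/0.369175 ≈ 0.476

Now condition on the additional information:
P(fever | bacterial infection) = 0.8739*0.75 + 0.94956*0.25 = 0.655425 + 0.237390 = 0.892815
Of this, 0.237390 comes from 0.94956*0.25 (the influenza=true cases).
Hence the posterior is 0.237390/0.892815 ≈ 0.266.
Conditioning on bacterial infection lowers the posterior on influenza: the classic explaining-away effect in a common-effect structure.

Pr[influenza | fever] ≈ 0.476; Pr[influenza | fever, bacterial infection] ≈ 0.266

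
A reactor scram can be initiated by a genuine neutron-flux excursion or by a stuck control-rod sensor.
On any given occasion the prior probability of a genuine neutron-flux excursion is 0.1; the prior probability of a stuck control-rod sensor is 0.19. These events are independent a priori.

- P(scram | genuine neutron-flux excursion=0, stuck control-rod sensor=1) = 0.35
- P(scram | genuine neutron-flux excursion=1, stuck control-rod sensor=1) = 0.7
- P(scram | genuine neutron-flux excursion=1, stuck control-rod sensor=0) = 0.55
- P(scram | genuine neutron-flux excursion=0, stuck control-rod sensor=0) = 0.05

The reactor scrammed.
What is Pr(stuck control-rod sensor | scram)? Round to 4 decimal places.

Pr(stuck control-rod sensor | scram) ≈ 0.4745

P(scram) = 0.05×0.9×0.81 + 0.35×0.9×0.19 + 0.55×0.1×0.81 + 0.7×0.1×0.19 = 0.036450 + 0.059850 + 0.044550 + 0.013300 = 0.154150
Restricting to configurations with stuck control-rod sensor present: 0.059850 + 0.013300 = 0.073150.
So P(stuck control-rod sensor | scram) = 0.073150/0.154150 ≈ 0.4745.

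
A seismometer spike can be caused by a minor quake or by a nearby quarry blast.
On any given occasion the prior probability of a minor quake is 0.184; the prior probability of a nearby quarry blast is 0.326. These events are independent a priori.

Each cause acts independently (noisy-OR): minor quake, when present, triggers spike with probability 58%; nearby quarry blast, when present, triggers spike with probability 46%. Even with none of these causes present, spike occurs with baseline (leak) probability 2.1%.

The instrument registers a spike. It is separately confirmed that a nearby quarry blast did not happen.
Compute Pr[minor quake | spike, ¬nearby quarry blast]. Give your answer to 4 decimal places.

Under noisy-OR, P(spike | causes) = 1 − (1−0.021)·∏(1−qᵢ) over the active causes.
Numerator (weight on configurations with minor quake): 0.58882·0.184 = 0.108343
The normalizing constant is 0.021·0.816 + 0.58882·0.184 = 0.125479
P(minor quake | spike, ¬nearby quarry blast) = 0.108343/0.125479 ≈ 0.8634

Pr[minor quake | spike, ¬nearby quarry blast] ≈ 0.8634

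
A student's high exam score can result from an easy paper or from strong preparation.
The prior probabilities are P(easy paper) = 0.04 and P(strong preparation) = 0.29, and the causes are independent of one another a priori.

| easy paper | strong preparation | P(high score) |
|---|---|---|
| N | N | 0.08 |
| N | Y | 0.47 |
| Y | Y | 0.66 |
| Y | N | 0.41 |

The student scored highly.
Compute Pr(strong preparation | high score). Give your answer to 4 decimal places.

Pr(strong preparation | high score) ≈ 0.6767

P(high score) = 0.08×0.96×0.71 + 0.47×0.96×0.29 + 0.41×0.04×0.71 + 0.66×0.04×0.29 = 0.054528 + 0.130848 + 0.011644 + 0.007656 = 0.204676
Restricting to configurations with strong preparation present: 0.130848 + 0.007656 = 0.138504.
P(strong preparation | high score) = 0.138504 / 0.204676 ≈ 0.6767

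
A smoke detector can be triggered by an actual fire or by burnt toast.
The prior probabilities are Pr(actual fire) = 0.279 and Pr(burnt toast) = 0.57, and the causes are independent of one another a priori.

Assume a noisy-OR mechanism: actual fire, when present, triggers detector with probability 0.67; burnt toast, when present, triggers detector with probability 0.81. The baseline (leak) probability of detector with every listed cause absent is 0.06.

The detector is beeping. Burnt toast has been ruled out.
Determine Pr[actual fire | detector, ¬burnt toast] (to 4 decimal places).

Under noisy-OR, P(detector | causes) = 1 − (1−0.06)·∏(1−qᵢ) over the active causes.
Sum P(detector|·) weighted by the priors over both values of actual fire:
  P(detector | ¬burnt toast) = 0.06×0.721 + 0.6898×0.279
        = 0.043260 + 0.192454 = 0.235714
Keeping only the actual fire-present terms gives 0.192454, so
  P(actual fire | detector, ¬burnt toast) = 0.192454 / 0.235714 ≈ 0.8165

Pr[actual fire | detector, ¬burnt toast] ≈ 0.8165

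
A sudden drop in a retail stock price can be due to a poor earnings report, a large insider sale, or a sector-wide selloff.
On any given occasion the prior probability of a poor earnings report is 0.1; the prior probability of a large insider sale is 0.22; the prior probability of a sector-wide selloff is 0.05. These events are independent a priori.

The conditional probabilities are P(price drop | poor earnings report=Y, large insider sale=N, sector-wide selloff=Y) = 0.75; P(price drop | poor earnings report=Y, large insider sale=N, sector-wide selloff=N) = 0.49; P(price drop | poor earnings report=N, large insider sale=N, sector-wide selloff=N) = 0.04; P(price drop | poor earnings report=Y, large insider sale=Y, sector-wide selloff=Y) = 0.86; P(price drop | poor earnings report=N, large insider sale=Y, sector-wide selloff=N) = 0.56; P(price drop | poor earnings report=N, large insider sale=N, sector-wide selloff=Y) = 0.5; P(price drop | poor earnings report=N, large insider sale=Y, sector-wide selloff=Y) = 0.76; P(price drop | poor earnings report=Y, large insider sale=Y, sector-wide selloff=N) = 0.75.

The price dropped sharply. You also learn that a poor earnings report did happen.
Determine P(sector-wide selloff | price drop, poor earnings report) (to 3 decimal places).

Weight on sector-wide selloff=true, given the evidence: 0.029250 + 0.009460 = 0.038710
Denominator P(price drop | poor earnings report): 0.49·0.78·0.95 + 0.75·0.78·0.05 + 0.75·0.22·0.95 + 0.86·0.22·0.05 = 0.558550
Posterior = 0.038710 / 0.558550 ≈ 0.069

P(sector-wide selloff | price drop, poor earnings report) ≈ 0.069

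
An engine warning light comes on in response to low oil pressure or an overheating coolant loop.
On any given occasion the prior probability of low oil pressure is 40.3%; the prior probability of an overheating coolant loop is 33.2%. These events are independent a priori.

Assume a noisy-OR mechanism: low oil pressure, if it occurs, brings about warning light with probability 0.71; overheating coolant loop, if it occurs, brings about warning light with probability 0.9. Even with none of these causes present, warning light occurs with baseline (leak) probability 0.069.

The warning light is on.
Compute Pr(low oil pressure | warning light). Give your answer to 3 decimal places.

Pr(low oil pressure | warning light) ≈ 0.612

Under noisy-OR, P(warning light | causes) = 1 − (1−0.069)·∏(1−qᵢ) over the active causes.
For the numerator, keep only low oil pressure=true terms: 0.196522 + 0.130184 = 0.326706
The normalizing constant is 0.069×0.597×0.668 + 0.9069×0.597×0.332 + 0.73001×0.403×0.668 + 0.973001×0.403×0.332 = 0.533974
P(low oil pressure | warning light) = 0.326706/0.533974 ≈ 0.612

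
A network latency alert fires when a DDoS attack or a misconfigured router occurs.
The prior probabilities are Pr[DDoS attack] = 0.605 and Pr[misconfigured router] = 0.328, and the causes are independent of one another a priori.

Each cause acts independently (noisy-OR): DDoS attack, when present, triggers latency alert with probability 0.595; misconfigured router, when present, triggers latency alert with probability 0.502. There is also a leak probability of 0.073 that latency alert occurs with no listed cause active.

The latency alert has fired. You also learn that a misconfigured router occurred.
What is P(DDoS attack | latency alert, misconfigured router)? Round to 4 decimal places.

Under noisy-OR, P(latency alert | causes) = 1 − (1−0.073)·∏(1−qᵢ) over the active causes.
By total probability over both values of DDoS attack:
  P(latency alert | misconfigured router) = 0.538354·0.395 + 0.813033·0.605
        = 0.212650 + 0.491885 = 0.704535
Keeping only the DDoS attack-present terms gives 0.491885, so
  P(DDoS attack | latency alert, misconfigured router) = 0.491885 / 0.704535 ≈ 0.6982

P(DDoS attack | latency alert, misconfigured router) ≈ 0.6982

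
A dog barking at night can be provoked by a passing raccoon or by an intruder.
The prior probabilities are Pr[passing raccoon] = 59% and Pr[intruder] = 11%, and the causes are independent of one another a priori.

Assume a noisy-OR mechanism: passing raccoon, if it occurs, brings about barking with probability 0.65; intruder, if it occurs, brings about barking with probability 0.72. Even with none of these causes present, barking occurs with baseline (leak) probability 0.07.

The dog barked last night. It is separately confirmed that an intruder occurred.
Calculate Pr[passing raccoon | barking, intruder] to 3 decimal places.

Pr[passing raccoon | barking, intruder] ≈ 0.639

Under noisy-OR, P(barking | causes) = 1 − (1−0.07)·∏(1−qᵢ) over the active causes.
By total probability over both values of passing raccoon:
  P(barking | intruder) = 0.7396×0.41 + 0.90886×0.59
        = 0.303236 + 0.536227 = 0.839463
Configurations with passing raccoon contribute 0.536227, so
  P(passing raccoon | barking, intruder) = 0.536227 / 0.839463 ≈ 0.639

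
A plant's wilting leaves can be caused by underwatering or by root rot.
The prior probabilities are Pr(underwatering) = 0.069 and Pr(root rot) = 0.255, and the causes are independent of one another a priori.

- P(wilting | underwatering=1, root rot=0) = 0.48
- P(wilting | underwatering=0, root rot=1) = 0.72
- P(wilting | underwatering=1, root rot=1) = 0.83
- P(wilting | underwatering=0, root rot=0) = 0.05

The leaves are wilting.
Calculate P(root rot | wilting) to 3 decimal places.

P(root rot | wilting) ≈ 0.758

P(wilting) = 0.05×0.931×0.745 + 0.72×0.931×0.255 + 0.48×0.069×0.745 + 0.83×0.069×0.255 = 0.034680 + 0.170932 + 0.024674 + 0.014604 = 0.244890
Of this, 0.185536 comes from 0.170932 + 0.014604 (the root rot=true cases).
P(root rot | wilting) = 0.185536 / 0.244890 ≈ 0.758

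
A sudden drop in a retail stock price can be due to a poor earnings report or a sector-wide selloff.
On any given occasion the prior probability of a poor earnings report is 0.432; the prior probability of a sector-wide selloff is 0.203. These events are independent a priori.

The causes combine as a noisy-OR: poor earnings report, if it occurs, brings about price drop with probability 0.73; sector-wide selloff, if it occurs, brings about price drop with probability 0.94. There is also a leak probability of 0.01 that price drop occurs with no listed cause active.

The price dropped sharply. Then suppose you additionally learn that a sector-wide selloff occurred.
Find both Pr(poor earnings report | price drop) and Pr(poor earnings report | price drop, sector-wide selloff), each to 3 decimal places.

Under noisy-OR, P(price drop | causes) = 1 − (1−0.01)·∏(1−qᵢ) over the active causes.
Numerator (weight on configurations with poor earnings report): 0.252272 + 0.086290 = 0.338562
The normalizing constant is 0.01·0.568·0.797 + 0.9406·0.568·0.203 + 0.7327·0.432·0.797 + 0.983962·0.432·0.203 = 0.451544
P(poor earnings report | price drop) = 0.338562/0.451544 ≈ 0.750

Now condition on the additional information:
By total probability over both values of poor earnings report:
  P(price drop | sector-wide selloff) = 0.9406*0.568 + 0.983962*0.432
        = 0.534261 + 0.425072 = 0.959333
The terms with poor earnings report present sum to 0.425072, so
  P(poor earnings report | price drop, sector-wide selloff) = 0.425072 / 0.959333 ≈ 0.443

Pr(poor earnings report | price drop) ≈ 0.750; Pr(poor earnings report | price drop, sector-wide selloff) ≈ 0.443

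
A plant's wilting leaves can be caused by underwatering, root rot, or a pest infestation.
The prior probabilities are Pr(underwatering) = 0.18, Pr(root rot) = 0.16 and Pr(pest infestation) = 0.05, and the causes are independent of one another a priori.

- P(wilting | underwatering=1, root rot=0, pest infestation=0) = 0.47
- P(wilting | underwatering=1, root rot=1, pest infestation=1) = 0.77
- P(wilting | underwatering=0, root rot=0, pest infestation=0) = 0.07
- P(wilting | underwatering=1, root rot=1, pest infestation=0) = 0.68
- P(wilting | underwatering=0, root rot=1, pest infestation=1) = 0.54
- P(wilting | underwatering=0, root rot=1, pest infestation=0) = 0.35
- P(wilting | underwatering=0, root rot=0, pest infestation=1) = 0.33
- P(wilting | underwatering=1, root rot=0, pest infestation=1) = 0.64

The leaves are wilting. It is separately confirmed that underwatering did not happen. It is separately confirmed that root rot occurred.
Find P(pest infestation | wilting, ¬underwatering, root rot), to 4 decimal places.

P(pest infestation | wilting, ¬underwatering, root rot) ≈ 0.0751

For the numerator, keep only pest infestation=true terms: 0.54·0.05 = 0.027000
Denominator P(wilting | ¬underwatering, root rot): 0.35·0.95 + 0.54·0.05 = 0.359500
P(pest infestation | wilting, ¬underwatering, root rot) = 0.027000/0.359500 ≈ 0.0751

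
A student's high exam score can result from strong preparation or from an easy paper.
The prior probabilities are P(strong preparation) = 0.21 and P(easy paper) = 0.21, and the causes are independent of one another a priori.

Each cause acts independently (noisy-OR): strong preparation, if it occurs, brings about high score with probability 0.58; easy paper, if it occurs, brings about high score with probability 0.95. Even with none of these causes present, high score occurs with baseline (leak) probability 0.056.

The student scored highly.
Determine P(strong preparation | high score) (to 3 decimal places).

Under noisy-OR, P(high score | causes) = 1 − (1−0.056)·∏(1−qᵢ) over the active causes.
Weight on strong preparation=true, given the evidence: 0.100124 + 0.043226 = 0.143350
Denominator P(high score): 0.056*0.79*0.79 + 0.9528*0.79*0.21 + 0.60352*0.21*0.79 + 0.980176*0.21*0.21 = 0.336370
Posterior = 0.143350 / 0.336370 ≈ 0.426

P(strong preparation | high score) ≈ 0.426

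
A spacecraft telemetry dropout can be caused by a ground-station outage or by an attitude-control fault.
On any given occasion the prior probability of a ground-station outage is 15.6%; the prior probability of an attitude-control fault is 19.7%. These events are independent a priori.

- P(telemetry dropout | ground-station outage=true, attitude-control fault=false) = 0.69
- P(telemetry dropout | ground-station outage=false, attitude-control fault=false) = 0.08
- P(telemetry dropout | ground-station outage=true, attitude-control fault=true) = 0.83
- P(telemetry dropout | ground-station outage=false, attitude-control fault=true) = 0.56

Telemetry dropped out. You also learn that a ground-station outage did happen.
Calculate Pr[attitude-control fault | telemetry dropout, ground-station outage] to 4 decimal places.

P(telemetry dropout | ground-station outage) = 0.69·0.803 + 0.83·0.197 = 0.554070 + 0.163510 = 0.717580
Of this, 0.163510 comes from 0.83·0.197 (the attitude-control fault=true cases).
So P(attitude-control fault | telemetry dropout, ground-station outage) = 0.163510/0.717580 ≈ 0.2279.

Pr[attitude-control fault | telemetry dropout, ground-station outage] ≈ 0.2279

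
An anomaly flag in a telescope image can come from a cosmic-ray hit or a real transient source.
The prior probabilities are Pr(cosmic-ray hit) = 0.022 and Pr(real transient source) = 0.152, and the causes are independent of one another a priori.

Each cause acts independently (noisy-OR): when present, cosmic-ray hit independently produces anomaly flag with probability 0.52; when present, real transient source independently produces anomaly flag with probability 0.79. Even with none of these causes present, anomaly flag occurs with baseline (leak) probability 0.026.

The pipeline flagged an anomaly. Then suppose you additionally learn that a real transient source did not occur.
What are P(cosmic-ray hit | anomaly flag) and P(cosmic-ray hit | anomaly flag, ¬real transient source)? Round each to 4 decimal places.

Under noisy-OR, P(anomaly flag | causes) = 1 − (1−0.026)·∏(1−qᵢ) over the active causes.
P(anomaly flag) = 0.026×0.978×0.848 + 0.79546×0.978×0.152 + 0.53248×0.022×0.848 + 0.901821×0.022×0.152 = 0.021563 + 0.118250 + 0.009934 + 0.003016 = 0.152763
Of this, 0.012950 comes from 0.009934 + 0.003016 (the cosmic-ray hit=true cases).
P(cosmic-ray hit | anomaly flag) = 0.012950 / 0.152763 ≈ 0.0848

With the extra evidence:
For the numerator, keep only cosmic-ray hit=true terms: 0.53248×0.022 = 0.011715
The normalizing constant is 0.026×0.978 + 0.53248×0.022 = 0.037143
Posterior = 0.011715 / 0.037143 ≈ 0.3154

P(cosmic-ray hit | anomaly flag) ≈ 0.0848; P(cosmic-ray hit | anomaly flag, ¬real transient source) ≈ 0.3154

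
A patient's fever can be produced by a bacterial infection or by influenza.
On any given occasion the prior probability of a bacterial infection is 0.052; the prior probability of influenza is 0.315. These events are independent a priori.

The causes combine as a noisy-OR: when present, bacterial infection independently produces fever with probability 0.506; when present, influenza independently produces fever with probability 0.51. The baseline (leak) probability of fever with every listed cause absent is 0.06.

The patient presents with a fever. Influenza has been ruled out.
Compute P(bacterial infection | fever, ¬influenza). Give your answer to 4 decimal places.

P(bacterial infection | fever, ¬influenza) ≈ 0.3287

Under noisy-OR, P(fever | causes) = 1 − (1−0.06)·∏(1−qᵢ) over the active causes.
Numerator (weight on configurations with bacterial infection): 0.53564·0.052 = 0.027853
The normalizing constant is 0.06·0.948 + 0.53564·0.052 = 0.084733
Posterior = 0.027853 / 0.084733 ≈ 0.3287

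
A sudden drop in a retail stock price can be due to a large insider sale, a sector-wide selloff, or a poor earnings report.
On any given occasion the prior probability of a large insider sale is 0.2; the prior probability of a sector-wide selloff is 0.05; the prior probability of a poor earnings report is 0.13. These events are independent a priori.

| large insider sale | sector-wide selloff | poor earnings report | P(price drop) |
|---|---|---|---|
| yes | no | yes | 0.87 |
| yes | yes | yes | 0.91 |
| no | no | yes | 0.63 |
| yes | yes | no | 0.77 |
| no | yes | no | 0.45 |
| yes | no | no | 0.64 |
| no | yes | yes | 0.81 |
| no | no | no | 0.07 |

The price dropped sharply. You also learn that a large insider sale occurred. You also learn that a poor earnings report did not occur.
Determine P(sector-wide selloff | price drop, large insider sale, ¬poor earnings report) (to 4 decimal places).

P(sector-wide selloff | price drop, large insider sale, ¬poor earnings report) ≈ 0.0596

Weight on sector-wide selloff=true, given the evidence: 0.77*0.05 = 0.038500
Normalizer over all consistent configurations: 0.64*0.95 + 0.77*0.05 = 0.646500
Posterior = 0.038500 / 0.646500 ≈ 0.0596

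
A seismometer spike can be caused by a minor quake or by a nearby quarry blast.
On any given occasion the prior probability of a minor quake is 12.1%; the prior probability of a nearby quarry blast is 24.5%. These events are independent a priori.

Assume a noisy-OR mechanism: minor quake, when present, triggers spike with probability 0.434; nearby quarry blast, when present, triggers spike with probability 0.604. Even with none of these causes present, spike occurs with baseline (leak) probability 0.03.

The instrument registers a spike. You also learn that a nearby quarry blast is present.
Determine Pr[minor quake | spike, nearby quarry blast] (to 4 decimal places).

Pr[minor quake | spike, nearby quarry blast] ≈ 0.1489

Under noisy-OR, P(spike | causes) = 1 − (1−0.03)·∏(1−qᵢ) over the active causes.
Weight on minor quake=true, given the evidence: 0.782588*0.121 = 0.094693
The normalizing constant is 0.61588*0.879 + 0.782588*0.121 = 0.636052
P(minor quake | spike, nearby quarry blast) = 0.094693/0.636052 ≈ 0.1489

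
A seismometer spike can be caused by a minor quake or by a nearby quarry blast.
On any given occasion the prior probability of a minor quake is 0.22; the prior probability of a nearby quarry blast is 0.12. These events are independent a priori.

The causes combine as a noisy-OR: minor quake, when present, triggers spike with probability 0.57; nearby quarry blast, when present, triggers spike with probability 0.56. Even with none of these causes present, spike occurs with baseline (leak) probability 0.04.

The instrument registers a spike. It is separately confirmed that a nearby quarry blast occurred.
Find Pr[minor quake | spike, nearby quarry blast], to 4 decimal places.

Pr[minor quake | spike, nearby quarry blast] ≈ 0.2855

Under noisy-OR, P(spike | causes) = 1 − (1−0.04)·∏(1−qᵢ) over the active causes.
Numerator (weight on configurations with minor quake): 0.818368·0.22 = 0.180041
Normalizer over all consistent configurations: 0.5776·0.78 + 0.818368·0.22 = 0.630569
Posterior = 0.180041 / 0.630569 ≈ 0.2855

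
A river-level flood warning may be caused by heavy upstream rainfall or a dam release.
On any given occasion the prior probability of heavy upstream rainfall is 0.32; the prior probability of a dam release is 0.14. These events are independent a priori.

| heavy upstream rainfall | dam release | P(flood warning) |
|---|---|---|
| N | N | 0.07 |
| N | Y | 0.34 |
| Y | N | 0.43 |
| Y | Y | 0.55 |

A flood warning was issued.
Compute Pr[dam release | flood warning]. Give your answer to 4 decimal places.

Pr[dam release | flood warning] ≈ 0.2636

Weight on dam release=true, given the evidence: 0.032368 + 0.024640 = 0.057008
The normalizing constant is 0.07×0.68×0.86 + 0.34×0.68×0.14 + 0.43×0.32×0.86 + 0.55×0.32×0.14 = 0.216280
Posterior = 0.057008 / 0.216280 ≈ 0.2636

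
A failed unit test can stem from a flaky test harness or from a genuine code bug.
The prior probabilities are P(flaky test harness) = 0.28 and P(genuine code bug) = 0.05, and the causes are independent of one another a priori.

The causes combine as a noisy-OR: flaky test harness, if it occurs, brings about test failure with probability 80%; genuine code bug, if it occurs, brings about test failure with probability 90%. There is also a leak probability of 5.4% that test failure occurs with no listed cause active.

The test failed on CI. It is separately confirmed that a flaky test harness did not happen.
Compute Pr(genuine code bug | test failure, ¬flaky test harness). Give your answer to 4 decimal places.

Pr(genuine code bug | test failure, ¬flaky test harness) ≈ 0.4688

Under noisy-OR, P(test failure | causes) = 1 − (1−0.054)·∏(1−qᵢ) over the active causes.
Numerator (weight on configurations with genuine code bug): 0.9054·0.05 = 0.045270
The normalizing constant is 0.054·0.95 + 0.9054·0.05 = 0.096570
Posterior = 0.045270 / 0.096570 ≈ 0.4688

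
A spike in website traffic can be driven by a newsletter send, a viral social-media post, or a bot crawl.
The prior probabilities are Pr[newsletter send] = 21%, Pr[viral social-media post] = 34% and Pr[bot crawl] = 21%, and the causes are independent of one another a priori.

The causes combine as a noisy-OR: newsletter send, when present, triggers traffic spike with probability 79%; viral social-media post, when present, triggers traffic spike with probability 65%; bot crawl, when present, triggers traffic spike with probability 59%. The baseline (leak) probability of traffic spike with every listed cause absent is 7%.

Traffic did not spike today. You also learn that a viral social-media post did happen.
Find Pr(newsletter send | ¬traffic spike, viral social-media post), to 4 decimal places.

Pr(newsletter send | ¬traffic spike, viral social-media post) ≈ 0.0529

Under noisy-OR, P(traffic spike | causes) = 1 − (1−0.07)·∏(1−qᵢ) over the active causes.
Numerator (weight on configurations with newsletter send): 0.011340 + 0.001236 = 0.012576
Denominator P(¬traffic spike | viral social-media post): 0.3255·0.79·0.79 + 0.133455·0.79·0.21 + 0.068355·0.21·0.79 + 0.028026·0.21·0.21 = 0.237861
P(newsletter send | ¬traffic spike, viral social-media post) = 0.012576/0.237861 ≈ 0.0529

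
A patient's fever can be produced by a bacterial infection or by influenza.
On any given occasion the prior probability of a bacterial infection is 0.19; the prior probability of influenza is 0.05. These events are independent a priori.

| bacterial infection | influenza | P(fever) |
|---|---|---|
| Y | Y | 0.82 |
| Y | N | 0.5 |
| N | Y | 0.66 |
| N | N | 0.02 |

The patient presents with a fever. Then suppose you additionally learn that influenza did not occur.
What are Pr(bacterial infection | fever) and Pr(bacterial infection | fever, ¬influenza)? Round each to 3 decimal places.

Pr(bacterial infection | fever) ≈ 0.699; Pr(bacterial infection | fever, ¬influenza) ≈ 0.854

Sum P(fever|·) weighted by the priors over the 4 (bacterial infection, influenza) configurations:
  P(fever) = 0.02×0.81×0.95 + 0.66×0.81×0.05 + 0.5×0.19×0.95 + 0.82×0.19×0.05
        = 0.015390 + 0.026730 + 0.090250 + 0.007790 = 0.140160
Configurations with bacterial infection contribute 0.098040, so
  P(bacterial infection | fever) = 0.098040 / 0.140160 ≈ 0.699

With the extra evidence:
P(fever | ¬influenza) = 0.02*0.81 + 0.5*0.19 = 0.016200 + 0.095000 = 0.111200
Restricting to configurations with bacterial infection present: 0.5*0.19 = 0.095000.
Hence the posterior is 0.095000/0.111200 ≈ 0.854.
Ruling out influenza raises the posterior on bacterial infection — the flip side of explaining away.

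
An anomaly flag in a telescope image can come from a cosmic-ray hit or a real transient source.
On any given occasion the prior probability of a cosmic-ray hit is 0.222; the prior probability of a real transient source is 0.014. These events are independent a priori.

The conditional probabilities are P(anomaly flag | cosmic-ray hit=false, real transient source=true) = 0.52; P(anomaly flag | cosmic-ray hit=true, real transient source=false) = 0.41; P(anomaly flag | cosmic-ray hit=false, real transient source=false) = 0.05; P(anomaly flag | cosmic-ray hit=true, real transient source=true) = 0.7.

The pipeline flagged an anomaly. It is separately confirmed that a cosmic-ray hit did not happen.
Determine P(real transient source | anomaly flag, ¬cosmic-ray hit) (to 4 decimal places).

P(real transient source | anomaly flag, ¬cosmic-ray hit) ≈ 0.1287

Numerator (weight on configurations with real transient source): 0.52*0.014 = 0.007280
Denominator P(anomaly flag | ¬cosmic-ray hit): 0.05*0.986 + 0.52*0.014 = 0.056580
Posterior = 0.007280 / 0.056580 ≈ 0.1287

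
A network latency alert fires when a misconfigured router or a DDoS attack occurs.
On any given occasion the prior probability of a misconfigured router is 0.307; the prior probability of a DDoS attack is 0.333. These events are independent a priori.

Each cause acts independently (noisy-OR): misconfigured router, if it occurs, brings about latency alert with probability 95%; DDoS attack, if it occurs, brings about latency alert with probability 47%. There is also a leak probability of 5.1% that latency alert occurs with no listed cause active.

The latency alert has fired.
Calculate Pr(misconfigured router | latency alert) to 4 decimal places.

Pr(misconfigured router | latency alert) ≈ 0.6807

Under noisy-OR, P(latency alert | causes) = 1 − (1−0.051)·∏(1−qᵢ) over the active causes.
By total probability over the 4 (misconfigured router, DDoS attack) configurations:
  P(latency alert) = 0.051·0.693·0.667 + 0.49703·0.693·0.333 + 0.95255·0.307·0.667 + 0.974851·0.307·0.333
        = 0.023574 + 0.114699 + 0.195053 + 0.099660 = 0.432986
Configurations with misconfigured router contribute 0.294713, so
  P(misconfigured router | latency alert) = 0.294713 / 0.432986 ≈ 0.6807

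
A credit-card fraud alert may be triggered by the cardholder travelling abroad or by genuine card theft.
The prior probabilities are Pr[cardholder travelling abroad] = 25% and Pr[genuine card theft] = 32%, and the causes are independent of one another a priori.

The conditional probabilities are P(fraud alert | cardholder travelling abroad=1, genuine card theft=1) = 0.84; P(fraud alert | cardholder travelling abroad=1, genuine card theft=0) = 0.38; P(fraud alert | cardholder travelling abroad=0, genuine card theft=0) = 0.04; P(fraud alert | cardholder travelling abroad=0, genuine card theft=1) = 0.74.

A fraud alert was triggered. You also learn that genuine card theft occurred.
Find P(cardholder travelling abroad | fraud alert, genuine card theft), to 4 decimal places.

Sum P(fraud alert|·) weighted by the priors over both values of cardholder travelling abroad:
  P(fraud alert | genuine card theft) = 0.74×0.75 + 0.84×0.25
        = 0.555000 + 0.210000 = 0.765000
The terms with cardholder travelling abroad present sum to 0.210000, so
  P(cardholder travelling abroad | fraud alert, genuine card theft) = 0.210000 / 0.765000 ≈ 0.2745

P(cardholder travelling abroad | fraud alert, genuine card theft) ≈ 0.2745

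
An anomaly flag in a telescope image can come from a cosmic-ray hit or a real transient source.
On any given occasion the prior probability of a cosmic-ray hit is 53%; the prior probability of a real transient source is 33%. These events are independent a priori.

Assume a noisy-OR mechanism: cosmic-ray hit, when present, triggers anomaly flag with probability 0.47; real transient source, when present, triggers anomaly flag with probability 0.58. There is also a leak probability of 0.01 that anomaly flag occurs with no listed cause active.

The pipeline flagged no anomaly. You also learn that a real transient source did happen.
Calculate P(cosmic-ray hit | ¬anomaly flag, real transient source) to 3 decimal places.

P(cosmic-ray hit | ¬anomaly flag, real transient source) ≈ 0.374

Under noisy-OR, P(anomaly flag | causes) = 1 − (1−0.01)·∏(1−qᵢ) over the active causes.
Sum P(¬anomaly flag|·) weighted by the priors over both values of cosmic-ray hit:
  P(¬anomaly flag | real transient source) = 0.4158*0.47 + 0.220374*0.53
        = 0.195426 + 0.116798 = 0.312224
Keeping only the cosmic-ray hit-present terms gives 0.116798, so
  P(cosmic-ray hit | ¬anomaly flag, real transient source) = 0.116798 / 0.312224 ≈ 0.374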